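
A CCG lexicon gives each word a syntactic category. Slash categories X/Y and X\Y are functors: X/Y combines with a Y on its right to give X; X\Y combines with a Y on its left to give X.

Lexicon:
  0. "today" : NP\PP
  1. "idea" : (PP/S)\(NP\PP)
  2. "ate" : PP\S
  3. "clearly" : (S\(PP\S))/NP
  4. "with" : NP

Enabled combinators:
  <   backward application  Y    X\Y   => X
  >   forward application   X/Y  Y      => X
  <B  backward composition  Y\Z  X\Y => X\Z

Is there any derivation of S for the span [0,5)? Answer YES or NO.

NO

NP\PP (PP/S)\(NP\PP) PP\S (S\(PP\S))/NP NP
CKY chart[0,5] = {PP}; S ∉ chart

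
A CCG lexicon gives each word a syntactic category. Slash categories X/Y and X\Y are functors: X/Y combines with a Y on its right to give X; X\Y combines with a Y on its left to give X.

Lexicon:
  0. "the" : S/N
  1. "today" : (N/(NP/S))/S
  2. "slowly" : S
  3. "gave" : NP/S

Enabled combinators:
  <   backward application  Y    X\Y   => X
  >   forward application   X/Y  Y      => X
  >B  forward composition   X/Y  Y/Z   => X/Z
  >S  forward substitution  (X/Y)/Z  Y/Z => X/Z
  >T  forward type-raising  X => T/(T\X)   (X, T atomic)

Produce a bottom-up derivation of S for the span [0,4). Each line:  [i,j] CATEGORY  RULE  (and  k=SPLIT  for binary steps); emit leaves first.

[0,1] S/N  lex  "the"
[1,2] (N/(NP/S))/S  lex  "today"
[2,3] S  lex  "slowly"
[1,3] N/(NP/S)  >  k=2
[3,4] NP/S  lex  "gave"
[1,4] N  >  k=3
[0,4] S  >  k=1

[0,4] S   >
  [0,1] "the" : S/N
  [1,4] N   >
    [1,3] N/(NP/S)   >
      [1,2] "today" : (N/(NP/S))/S
      [2,3] "slowly" : S
    [3,4] "gave" : NP/S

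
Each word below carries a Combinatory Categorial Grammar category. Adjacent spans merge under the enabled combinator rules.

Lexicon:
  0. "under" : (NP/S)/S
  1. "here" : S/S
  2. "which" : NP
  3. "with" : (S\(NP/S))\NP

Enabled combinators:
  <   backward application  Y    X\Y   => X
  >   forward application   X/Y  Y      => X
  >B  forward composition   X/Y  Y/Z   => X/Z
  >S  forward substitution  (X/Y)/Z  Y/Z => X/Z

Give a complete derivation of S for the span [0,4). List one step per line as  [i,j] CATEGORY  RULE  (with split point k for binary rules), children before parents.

[0,1] (NP/S)/S  lex  "under"
[1,2] S/S  lex  "here"
[0,2] NP/S  >S  k=1
[2,3] NP  lex  "which"
[3,4] (S\(NP/S))\NP  lex  "with"
[2,4] S\(NP/S)  <  k=3
[0,4] S  <  k=2

[0,4] S   <
  [0,2] NP/S   >S
    [0,1] "under" : (NP/S)/S
    [1,2] "here" : S/S
  [2,4] S\(NP/S)   <
    [2,3] "which" : NP
    [3,4] "with" : (S\(NP/S))\NP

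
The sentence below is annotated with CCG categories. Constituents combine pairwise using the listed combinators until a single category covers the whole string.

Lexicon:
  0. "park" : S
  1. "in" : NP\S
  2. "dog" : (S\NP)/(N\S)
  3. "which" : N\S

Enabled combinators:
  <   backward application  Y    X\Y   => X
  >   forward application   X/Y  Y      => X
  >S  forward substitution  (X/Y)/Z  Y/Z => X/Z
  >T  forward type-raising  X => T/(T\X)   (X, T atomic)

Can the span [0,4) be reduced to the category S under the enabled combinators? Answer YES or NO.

YES

[0,4] S   <
  [0,2] NP   <
    [0,1] "park" : S
    [1,2] "in" : NP\S
  [2,4] S\NP   >
    [2,3] "dog" : (S\NP)/(N\S)
    [3,4] "which" : N\S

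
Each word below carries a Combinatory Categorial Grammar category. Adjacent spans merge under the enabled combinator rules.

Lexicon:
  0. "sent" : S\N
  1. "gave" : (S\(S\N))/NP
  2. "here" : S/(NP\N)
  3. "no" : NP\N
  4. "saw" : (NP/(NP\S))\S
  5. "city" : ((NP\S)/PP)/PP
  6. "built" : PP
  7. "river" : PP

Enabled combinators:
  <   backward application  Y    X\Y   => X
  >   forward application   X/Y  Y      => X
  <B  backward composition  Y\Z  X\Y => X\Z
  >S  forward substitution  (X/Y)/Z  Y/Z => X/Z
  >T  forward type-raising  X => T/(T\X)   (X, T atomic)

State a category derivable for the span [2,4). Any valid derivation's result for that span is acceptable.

[0,8] S   <
  [0,1] "sent" : S\N
  [1,8] S\(S\N)   >
    [1,2] "gave" : (S\(S\N))/NP
    [2,8] NP   >
      [2,5] NP/(NP\S)   <
        [2,4] S   >
          [2,3] "here" : S/(NP\N)
          [3,4] "no" : NP\N
        [4,5] "saw" : (NP/(NP\S))\S
      [5,8] NP\S   >
        [5,7] (NP\S)/PP   >
          [5,6] "city" : ((NP\S)/PP)/PP
          [6,7] "built" : PP
        [7,8] "river" : PP

S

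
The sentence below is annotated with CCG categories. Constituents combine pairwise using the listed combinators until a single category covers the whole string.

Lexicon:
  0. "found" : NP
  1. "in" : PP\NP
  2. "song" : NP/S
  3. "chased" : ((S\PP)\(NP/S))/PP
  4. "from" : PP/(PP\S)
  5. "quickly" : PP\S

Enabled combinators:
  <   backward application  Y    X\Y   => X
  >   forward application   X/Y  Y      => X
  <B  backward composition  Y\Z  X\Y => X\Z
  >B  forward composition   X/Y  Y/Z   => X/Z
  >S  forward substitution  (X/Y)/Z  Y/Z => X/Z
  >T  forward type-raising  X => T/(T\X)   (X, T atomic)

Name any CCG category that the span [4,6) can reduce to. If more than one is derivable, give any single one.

[0,6] S   >
  [0,1] S/(S\NP)   >T
    [0,1] "found" : NP
  [1,6] S\NP   <B
    [1,2] "in" : PP\NP
    [2,6] S\PP   <
      [2,3] "song" : NP/S
      [3,6] (S\PP)\(NP/S)   >
        [3,4] "chased" : ((S\PP)\(NP/S))/PP
        [4,6] PP   >
          [4,5] "from" : PP/(PP\S)
          [5,6] "quickly" : PP\S

PP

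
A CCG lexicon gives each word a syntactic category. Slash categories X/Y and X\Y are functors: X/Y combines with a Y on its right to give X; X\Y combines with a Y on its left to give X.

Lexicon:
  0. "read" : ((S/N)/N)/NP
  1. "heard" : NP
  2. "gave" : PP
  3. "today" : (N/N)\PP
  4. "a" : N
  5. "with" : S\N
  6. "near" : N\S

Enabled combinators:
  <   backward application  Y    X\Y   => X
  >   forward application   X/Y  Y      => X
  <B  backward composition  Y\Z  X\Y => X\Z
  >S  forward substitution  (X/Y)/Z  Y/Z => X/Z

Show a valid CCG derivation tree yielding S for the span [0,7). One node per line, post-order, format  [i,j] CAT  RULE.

[0,7] S   >
  [0,4] S/N   >S
    [0,2] (S/N)/N   >
      [0,1] "read" : ((S/N)/N)/NP
      [1,2] "heard" : NP
    [2,4] N/N   <
      [2,3] "gave" : PP
      [3,4] "today" : (N/N)\PP
  [4,7] N   <
    [4,6] S   <
      [4,5] "a" : N
      [5,6] "with" : S\N
    [6,7] "near" : N\S

[0,1] ((S/N)/N)/NP  lex  "read"
[1,2] NP  lex  "heard"
[0,2] (S/N)/N  >  k=1
[2,3] PP  lex  "gave"
[3,4] (N/N)\PP  lex  "today"
[2,4] N/N  <  k=3
[0,4] S/N  >S  k=2
[4,5] N  lex  "a"
[5,6] S\N  lex  "with"
[4,6] S  <  k=5
[6,7] N\S  lex  "near"
[4,7] N  <  k=6
[0,7] S  >  k=4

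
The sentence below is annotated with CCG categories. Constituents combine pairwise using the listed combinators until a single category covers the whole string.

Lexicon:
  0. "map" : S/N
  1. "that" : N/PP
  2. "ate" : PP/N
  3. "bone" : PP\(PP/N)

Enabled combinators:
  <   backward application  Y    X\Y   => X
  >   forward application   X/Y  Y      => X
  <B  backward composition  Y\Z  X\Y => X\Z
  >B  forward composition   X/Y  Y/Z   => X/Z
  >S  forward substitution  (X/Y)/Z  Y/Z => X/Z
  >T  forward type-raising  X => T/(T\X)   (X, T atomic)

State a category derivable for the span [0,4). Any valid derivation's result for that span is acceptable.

[0,4] S   >
  [0,1] "map" : S/N
  [1,4] N   >
    [1,2] "that" : N/PP
    [2,4] PP   <
      [2,3] "ate" : PP/N
      [3,4] "bone" : PP\(PP/N)

S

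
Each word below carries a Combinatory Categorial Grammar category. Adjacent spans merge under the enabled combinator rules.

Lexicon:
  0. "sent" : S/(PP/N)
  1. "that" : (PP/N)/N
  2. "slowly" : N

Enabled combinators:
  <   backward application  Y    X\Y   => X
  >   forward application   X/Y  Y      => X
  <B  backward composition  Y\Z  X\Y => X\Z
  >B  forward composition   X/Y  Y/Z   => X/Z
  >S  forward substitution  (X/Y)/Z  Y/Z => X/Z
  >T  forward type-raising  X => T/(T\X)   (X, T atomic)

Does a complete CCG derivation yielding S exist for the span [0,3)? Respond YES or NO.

[0,3] S   >
  [0,1] "sent" : S/(PP/N)
  [1,3] PP/N   >
    [1,2] "that" : (PP/N)/N
    [2,3] "slowly" : N

YES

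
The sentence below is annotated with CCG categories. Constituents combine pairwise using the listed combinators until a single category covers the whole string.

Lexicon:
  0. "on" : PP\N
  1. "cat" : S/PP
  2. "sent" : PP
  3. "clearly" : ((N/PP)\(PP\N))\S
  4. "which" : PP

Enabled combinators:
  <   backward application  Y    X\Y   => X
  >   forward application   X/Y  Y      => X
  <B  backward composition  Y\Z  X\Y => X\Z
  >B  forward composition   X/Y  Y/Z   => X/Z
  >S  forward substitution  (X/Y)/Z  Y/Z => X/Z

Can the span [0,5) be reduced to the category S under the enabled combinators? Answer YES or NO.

PP\N S/PP PP ((N/PP)\(PP\N))\S PP
CKY chart[0,5] = {N}; S ∉ chart

NO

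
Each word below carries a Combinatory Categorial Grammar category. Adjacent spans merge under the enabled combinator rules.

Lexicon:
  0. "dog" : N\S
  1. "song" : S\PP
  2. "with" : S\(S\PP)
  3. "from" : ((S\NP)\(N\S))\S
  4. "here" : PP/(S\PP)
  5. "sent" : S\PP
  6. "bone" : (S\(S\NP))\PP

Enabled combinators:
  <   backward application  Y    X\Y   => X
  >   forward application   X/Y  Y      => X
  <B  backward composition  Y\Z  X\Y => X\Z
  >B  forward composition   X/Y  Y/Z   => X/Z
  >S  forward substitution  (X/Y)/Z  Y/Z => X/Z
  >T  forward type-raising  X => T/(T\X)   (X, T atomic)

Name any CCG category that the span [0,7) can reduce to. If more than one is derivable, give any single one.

S

[0,7] S   <
  [0,4] S\NP   <
    [0,1] "dog" : N\S
    [1,4] (S\NP)\(N\S)   <
      [1,3] S   <
        [1,2] "song" : S\PP
        [2,3] "with" : S\(S\PP)
      [3,4] "from" : ((S\NP)\(N\S))\S
  [4,7] S\(S\NP)   <
    [4,6] PP   >
      [4,5] "here" : PP/(S\PP)
      [5,6] "sent" : S\PP
    [6,7] "bone" : (S\(S\NP))\PP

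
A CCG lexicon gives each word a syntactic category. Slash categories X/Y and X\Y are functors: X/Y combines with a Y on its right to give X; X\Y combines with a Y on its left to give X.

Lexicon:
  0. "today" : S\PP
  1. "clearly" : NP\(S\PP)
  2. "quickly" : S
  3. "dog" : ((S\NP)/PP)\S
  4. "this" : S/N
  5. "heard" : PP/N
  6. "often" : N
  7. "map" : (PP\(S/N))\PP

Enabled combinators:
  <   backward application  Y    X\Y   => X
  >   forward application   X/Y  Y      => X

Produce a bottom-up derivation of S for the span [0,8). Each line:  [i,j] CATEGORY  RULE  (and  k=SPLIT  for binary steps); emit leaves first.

[0,1] S\PP  lex  "today"
[1,2] NP\(S\PP)  lex  "clearly"
[0,2] NP  <  k=1
[2,3] S  lex  "quickly"
[3,4] ((S\NP)/PP)\S  lex  "dog"
[2,4] (S\NP)/PP  <  k=3
[4,5] S/N  lex  "this"
[5,6] PP/N  lex  "heard"
[6,7] N  lex  "often"
[5,7] PP  >  k=6
[7,8] (PP\(S/N))\PP  lex  "map"
[5,8] PP\(S/N)  <  k=7
[4,8] PP  <  k=5
[2,8] S\NP  >  k=4
[0,8] S  <  k=2

[0,8] S   <
  [0,2] NP   <
    [0,1] "today" : S\PP
    [1,2] "clearly" : NP\(S\PP)
  [2,8] S\NP   >
    [2,4] (S\NP)/PP   <
      [2,3] "quickly" : S
      [3,4] "dog" : ((S\NP)/PP)\S
    [4,8] PP   <
      [4,5] "this" : S/N
      [5,8] PP\(S/N)   <
        [5,7] PP   >
          [5,6] "heard" : PP/N
          [6,7] "often" : N
        [7,8] "map" : (PP\(S/N))\PP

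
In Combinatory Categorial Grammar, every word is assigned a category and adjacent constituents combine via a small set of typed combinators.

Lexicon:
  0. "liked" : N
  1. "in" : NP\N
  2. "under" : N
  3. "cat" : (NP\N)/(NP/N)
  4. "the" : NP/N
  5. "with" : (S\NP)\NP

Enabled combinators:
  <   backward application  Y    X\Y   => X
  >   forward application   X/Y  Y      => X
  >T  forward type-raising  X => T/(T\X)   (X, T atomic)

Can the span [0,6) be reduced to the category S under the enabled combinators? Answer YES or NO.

[0,6] S   <
  [0,2] NP   >
    [0,1] NP/(NP\N)   >T
      [0,1] "liked" : N
    [1,2] "in" : NP\N
  [2,6] S\NP   <
    [2,5] NP   <
      [2,3] "under" : N
      [3,5] NP\N   >
        [3,4] "cat" : (NP\N)/(NP/N)
        [4,5] "the" : NP/N
    [5,6] "with" : (S\NP)\NP

YES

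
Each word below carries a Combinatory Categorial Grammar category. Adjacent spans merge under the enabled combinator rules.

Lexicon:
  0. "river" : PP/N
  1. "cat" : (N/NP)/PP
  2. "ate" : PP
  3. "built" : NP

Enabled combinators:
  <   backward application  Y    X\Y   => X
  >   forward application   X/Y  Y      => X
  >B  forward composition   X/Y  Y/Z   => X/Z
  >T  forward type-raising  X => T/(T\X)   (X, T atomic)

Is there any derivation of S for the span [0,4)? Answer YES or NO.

NO

PP/N (N/NP)/PP PP NP
CKY chart[0,4] = {N/(N\PP), NP/(NP\PP), PP, PP/(NP\NP), PP/(N\N), PP/(PP\PP), S/(S\PP)}; S ∉ chart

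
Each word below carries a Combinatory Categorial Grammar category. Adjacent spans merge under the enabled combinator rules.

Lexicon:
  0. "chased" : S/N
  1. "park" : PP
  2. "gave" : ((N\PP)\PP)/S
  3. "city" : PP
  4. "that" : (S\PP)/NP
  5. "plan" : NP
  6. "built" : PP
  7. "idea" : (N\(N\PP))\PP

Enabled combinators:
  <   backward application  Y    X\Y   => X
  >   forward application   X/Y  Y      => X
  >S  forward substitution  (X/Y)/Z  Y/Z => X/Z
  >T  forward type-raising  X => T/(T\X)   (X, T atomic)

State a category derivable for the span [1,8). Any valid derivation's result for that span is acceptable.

N

[0,8] S   >
  [0,1] "chased" : S/N
  [1,8] N   <
    [1,6] N\PP   <
      [1,2] "park" : PP
      [2,6] (N\PP)\PP   >
        [2,3] "gave" : ((N\PP)\PP)/S
        [3,6] S   <
          [3,4] "city" : PP
          [4,6] S\PP   >
            [4,5] "that" : (S\PP)/NP
            [5,6] "plan" : NP
    [6,8] N\(N\PP)   <
      [6,7] "built" : PP
      [7,8] "idea" : (N\(N\PP))\PP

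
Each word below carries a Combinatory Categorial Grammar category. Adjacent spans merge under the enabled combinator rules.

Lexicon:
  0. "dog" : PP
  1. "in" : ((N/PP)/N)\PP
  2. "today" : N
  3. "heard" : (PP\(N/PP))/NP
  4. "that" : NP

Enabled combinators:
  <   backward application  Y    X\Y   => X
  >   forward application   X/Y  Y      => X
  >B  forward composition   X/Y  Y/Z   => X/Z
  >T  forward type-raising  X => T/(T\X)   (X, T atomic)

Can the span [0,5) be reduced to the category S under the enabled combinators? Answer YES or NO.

PP ((N/PP)/N)\PP N (PP\(N/PP))/NP NP
CKY chart[0,5] = {N/(N\PP), NP/(NP\PP), PP, PP/(PP\PP), S/(S\PP)}; S ∉ chart

NO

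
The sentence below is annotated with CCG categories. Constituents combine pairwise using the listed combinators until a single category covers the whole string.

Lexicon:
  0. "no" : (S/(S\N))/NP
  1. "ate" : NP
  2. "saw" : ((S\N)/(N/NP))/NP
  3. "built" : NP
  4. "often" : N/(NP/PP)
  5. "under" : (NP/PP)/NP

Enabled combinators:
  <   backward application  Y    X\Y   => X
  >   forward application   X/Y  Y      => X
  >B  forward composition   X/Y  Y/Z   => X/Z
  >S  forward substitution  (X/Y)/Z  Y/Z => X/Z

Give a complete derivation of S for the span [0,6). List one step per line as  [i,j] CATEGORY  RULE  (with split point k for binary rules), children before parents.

[0,1] (S/(S\N))/NP  lex  "no"
[1,2] NP  lex  "ate"
[0,2] S/(S\N)  >  k=1
[2,3] ((S\N)/(N/NP))/NP  lex  "saw"
[3,4] NP  lex  "built"
[2,4] (S\N)/(N/NP)  >  k=3
[4,5] N/(NP/PP)  lex  "often"
[5,6] (NP/PP)/NP  lex  "under"
[4,6] N/NP  >B  k=5
[2,6] S\N  >  k=4
[0,6] S  >  k=2

[0,6] S   >
  [0,2] S/(S\N)   >
    [0,1] "no" : (S/(S\N))/NP
    [1,2] "ate" : NP
  [2,6] S\N   >
    [2,4] (S\N)/(N/NP)   >
      [2,3] "saw" : ((S\N)/(N/NP))/NP
      [3,4] "built" : NP
    [4,6] N/NP   >B
      [4,5] "often" : N/(NP/PP)
      [5,6] "under" : (NP/PP)/NP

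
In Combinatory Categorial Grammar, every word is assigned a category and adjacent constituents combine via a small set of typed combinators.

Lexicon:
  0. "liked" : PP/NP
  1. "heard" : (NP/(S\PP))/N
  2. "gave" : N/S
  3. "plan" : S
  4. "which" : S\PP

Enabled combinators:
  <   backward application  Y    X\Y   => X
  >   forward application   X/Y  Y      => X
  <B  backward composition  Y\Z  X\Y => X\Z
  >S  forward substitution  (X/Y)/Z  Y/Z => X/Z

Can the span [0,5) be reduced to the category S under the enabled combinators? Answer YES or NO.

NO

PP/NP (NP/(S\PP))/N N/S S S\PP
CKY chart[0,5] = {PP}; S ∉ chart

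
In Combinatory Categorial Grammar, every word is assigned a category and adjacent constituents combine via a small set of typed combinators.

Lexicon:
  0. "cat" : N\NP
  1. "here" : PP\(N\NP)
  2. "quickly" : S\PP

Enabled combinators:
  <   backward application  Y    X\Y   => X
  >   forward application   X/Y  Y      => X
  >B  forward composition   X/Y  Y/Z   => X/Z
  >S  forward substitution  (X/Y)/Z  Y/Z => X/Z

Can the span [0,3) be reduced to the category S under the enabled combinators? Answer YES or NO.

[0,3] S   <
  [0,2] PP   <
    [0,1] "cat" : N\NP
    [1,2] "here" : PP\(N\NP)
  [2,3] "quickly" : S\PP

YES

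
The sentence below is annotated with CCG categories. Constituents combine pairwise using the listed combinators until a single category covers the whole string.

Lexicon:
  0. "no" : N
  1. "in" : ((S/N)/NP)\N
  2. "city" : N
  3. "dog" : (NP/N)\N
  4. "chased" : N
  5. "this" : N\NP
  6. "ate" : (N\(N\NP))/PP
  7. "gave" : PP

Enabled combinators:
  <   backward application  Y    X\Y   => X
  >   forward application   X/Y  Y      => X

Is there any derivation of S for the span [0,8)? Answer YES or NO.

YES

[0,8] S   >
  [0,5] S/N   >
    [0,2] (S/N)/NP   <
      [0,1] "no" : N
      [1,2] "in" : ((S/N)/NP)\N
    [2,5] NP   >
      [2,4] NP/N   <
        [2,3] "city" : N
        [3,4] "dog" : (NP/N)\N
      [4,5] "chased" : N
  [5,8] N   <
    [5,6] "this" : N\NP
    [6,8] N\(N\NP)   >
      [6,7] "ate" : (N\(N\NP))/PP
      [7,8] "gave" : PP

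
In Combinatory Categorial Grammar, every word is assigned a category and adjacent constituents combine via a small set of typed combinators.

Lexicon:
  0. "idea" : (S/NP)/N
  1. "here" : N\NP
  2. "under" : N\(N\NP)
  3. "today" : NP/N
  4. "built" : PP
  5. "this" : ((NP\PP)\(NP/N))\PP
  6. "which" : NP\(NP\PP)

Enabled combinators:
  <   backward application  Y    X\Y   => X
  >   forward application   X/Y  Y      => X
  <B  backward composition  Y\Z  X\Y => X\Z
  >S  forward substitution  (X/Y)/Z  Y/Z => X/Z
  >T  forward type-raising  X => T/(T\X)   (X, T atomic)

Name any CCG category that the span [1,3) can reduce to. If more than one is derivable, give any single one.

[0,7] S   >
  [0,3] S/NP   >
    [0,1] "idea" : (S/NP)/N
    [1,3] N   <
      [1,2] "here" : N\NP
      [2,3] "under" : N\(N\NP)
  [3,7] NP   <
    [3,6] NP\PP   <
      [3,4] "today" : NP/N
      [4,6] (NP\PP)\(NP/N)   <
        [4,5] "built" : PP
        [5,6] "this" : ((NP\PP)\(NP/N))\PP
    [6,7] "which" : NP\(NP\PP)

N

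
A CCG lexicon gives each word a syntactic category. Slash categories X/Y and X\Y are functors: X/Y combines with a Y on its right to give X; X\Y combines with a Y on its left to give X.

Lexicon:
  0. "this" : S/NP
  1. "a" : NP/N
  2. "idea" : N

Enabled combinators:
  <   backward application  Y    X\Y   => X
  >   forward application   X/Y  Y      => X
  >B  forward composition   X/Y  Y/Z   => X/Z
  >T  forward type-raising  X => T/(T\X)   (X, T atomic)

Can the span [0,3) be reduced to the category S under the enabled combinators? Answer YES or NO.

[0,3] S   >
  [0,2] S/N   >B
    [0,1] "this" : S/NP
    [1,2] "a" : NP/N
  [2,3] "idea" : N

YES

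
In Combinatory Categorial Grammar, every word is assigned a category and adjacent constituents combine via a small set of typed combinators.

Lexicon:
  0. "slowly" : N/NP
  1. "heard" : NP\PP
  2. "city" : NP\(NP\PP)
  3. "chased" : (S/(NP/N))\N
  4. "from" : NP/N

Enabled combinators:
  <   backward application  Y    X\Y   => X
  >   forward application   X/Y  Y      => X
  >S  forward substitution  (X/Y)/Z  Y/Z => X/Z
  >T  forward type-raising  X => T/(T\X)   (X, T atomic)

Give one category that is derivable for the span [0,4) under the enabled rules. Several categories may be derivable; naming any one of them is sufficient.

[0,5] S   >
  [0,4] S/(NP/N)   <
    [0,3] N   >
      [0,1] "slowly" : N/NP
      [1,3] NP   <
        [1,2] "heard" : NP\PP
        [2,3] "city" : NP\(NP\PP)
    [3,4] "chased" : (S/(NP/N))\N
  [4,5] "from" : NP/N

S/(NP/N)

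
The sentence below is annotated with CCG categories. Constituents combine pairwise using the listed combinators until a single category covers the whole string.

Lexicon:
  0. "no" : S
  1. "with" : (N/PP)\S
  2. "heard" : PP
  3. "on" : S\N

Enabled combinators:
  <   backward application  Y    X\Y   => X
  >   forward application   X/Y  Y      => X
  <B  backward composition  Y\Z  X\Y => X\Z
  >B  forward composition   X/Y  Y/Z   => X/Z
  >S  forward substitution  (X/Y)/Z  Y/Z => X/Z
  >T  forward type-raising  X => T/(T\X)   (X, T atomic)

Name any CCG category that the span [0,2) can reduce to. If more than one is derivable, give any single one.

N/PP

[0,4] S   <
  [0,3] N   >
    [0,2] N/PP   <
      [0,1] "no" : S
      [1,2] "with" : (N/PP)\S
    [2,3] "heard" : PP
  [3,4] "on" : S\N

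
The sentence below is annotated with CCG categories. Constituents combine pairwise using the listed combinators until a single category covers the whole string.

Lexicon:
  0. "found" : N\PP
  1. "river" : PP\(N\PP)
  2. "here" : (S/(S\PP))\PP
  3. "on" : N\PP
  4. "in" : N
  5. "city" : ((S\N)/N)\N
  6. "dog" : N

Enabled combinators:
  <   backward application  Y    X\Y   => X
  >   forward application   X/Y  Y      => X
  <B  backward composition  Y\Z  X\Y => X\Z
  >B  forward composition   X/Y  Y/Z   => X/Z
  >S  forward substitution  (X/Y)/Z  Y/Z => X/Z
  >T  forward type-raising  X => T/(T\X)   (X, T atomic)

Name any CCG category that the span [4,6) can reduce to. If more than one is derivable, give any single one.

(S\N)/N

[0,7] S   >
  [0,3] S/(S\PP)   <
    [0,2] PP   <
      [0,1] "found" : N\PP
      [1,2] "river" : PP\(N\PP)
    [2,3] "here" : (S/(S\PP))\PP
  [3,7] S\PP   <B
    [3,4] "on" : N\PP
    [4,7] S\N   >
      [4,6] (S\N)/N   <
        [4,5] "in" : N
        [5,6] "city" : ((S\N)/N)\N
      [6,7] "dog" : N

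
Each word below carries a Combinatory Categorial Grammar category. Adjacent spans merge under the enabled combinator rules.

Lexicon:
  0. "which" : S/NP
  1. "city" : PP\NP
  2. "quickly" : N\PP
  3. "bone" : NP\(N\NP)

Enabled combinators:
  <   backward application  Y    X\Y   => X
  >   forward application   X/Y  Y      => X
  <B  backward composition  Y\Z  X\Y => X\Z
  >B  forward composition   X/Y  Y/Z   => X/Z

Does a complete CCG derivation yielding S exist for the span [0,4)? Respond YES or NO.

YES

[0,4] S   >
  [0,1] "which" : S/NP
  [1,4] NP   <
    [1,3] N\NP   <B
      [1,2] "city" : PP\NP
      [2,3] "quickly" : N\PP
    [3,4] "bone" : NP\(N\NP)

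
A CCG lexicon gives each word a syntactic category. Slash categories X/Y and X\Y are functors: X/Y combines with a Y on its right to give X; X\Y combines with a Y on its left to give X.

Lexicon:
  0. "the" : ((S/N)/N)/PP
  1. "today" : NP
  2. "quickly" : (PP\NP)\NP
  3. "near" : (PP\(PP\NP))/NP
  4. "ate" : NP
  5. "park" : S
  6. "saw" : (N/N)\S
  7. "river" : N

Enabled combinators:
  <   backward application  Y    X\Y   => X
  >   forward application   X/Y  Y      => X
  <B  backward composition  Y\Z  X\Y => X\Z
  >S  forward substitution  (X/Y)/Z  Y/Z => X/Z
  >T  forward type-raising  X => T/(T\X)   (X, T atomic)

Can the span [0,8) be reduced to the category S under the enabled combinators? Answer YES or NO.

[0,8] S   >
  [0,7] S/N   >S
    [0,5] (S/N)/N   >
      [0,1] "the" : ((S/N)/N)/PP
      [1,5] PP   <
        [1,3] PP\NP   <
          [1,2] "today" : NP
          [2,3] "quickly" : (PP\NP)\NP
        [3,5] PP\(PP\NP)   >
          [3,4] "near" : (PP\(PP\NP))/NP
          [4,5] "ate" : NP
    [5,7] N/N   <
      [5,6] "park" : S
      [6,7] "saw" : (N/N)\S
  [7,8] "river" : N

YES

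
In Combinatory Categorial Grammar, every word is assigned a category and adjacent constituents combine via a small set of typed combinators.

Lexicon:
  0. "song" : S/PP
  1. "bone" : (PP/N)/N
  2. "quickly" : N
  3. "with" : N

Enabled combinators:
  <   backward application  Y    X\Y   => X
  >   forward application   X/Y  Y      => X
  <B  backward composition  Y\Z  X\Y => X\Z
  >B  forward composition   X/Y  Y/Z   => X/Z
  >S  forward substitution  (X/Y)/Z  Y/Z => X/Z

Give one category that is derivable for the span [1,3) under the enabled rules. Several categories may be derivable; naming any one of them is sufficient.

PP/N

[0,4] S   >
  [0,1] "song" : S/PP
  [1,4] PP   >
    [1,3] PP/N   >
      [1,2] "bone" : (PP/N)/N
      [2,3] "quickly" : N
    [3,4] "with" : N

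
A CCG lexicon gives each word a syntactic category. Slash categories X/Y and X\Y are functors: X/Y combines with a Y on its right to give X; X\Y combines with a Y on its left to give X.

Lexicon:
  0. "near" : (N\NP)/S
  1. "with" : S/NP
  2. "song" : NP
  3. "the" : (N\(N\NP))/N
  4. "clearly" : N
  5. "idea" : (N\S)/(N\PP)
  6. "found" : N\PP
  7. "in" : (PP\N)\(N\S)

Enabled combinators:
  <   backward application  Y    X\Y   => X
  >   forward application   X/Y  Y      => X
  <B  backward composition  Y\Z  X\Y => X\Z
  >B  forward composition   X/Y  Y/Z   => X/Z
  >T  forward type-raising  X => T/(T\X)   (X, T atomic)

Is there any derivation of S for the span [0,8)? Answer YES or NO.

(N\NP)/S S/NP NP (N\(N\NP))/N N (N\S)/(N\PP) N\PP (PP\N)\(N\S)
CKY chart[0,8] = {N/(N\PP), NP/(NP\PP), PP, PP/(PP\PP), S/(S\PP)}; S ∉ chart

NO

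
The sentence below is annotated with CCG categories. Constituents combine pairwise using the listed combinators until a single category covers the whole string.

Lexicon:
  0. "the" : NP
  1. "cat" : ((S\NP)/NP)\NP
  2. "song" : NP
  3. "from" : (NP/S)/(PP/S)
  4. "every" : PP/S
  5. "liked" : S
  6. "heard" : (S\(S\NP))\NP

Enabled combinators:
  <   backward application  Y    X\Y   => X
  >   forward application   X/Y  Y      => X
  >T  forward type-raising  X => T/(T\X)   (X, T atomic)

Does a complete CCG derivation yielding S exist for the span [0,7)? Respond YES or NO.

YES

[0,7] S   <
  [0,3] S\NP   >
    [0,2] (S\NP)/NP   <
      [0,1] "the" : NP
      [1,2] "cat" : ((S\NP)/NP)\NP
    [2,3] "song" : NP
  [3,7] S\(S\NP)   <
    [3,6] NP   >
      [3,5] NP/S   >
        [3,4] "from" : (NP/S)/(PP/S)
        [4,5] "every" : PP/S
      [5,6] "liked" : S
    [6,7] "heard" : (S\(S\NP))\NP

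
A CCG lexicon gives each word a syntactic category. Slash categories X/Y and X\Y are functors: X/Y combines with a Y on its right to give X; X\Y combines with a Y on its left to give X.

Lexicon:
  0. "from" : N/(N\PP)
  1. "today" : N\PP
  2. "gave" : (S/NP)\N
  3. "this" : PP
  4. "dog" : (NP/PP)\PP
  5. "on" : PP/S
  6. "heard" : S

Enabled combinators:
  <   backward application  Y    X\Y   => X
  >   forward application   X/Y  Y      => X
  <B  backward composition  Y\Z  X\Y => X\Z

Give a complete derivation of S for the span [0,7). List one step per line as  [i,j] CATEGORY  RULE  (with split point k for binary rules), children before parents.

[0,7] S   >
  [0,3] S/NP   <
    [0,2] N   >
      [0,1] "from" : N/(N\PP)
      [1,2] "today" : N\PP
    [2,3] "gave" : (S/NP)\N
  [3,7] NP   >
    [3,5] NP/PP   <
      [3,4] "this" : PP
      [4,5] "dog" : (NP/PP)\PP
    [5,7] PP   >
      [5,6] "on" : PP/S
      [6,7] "heard" : S

[0,1] N/(N\PP)  lex  "from"
[1,2] N\PP  lex  "today"
[0,2] N  >  k=1
[2,3] (S/NP)\N  lex  "gave"
[0,3] S/NP  <  k=2
[3,4] PP  lex  "this"
[4,5] (NP/PP)\PP  lex  "dog"
[3,5] NP/PP  <  k=4
[5,6] PP/S  lex  "on"
[6,7] S  lex  "heard"
[5,7] PP  >  k=6
[3,7] NP  >  k=5
[0,7] S  >  k=3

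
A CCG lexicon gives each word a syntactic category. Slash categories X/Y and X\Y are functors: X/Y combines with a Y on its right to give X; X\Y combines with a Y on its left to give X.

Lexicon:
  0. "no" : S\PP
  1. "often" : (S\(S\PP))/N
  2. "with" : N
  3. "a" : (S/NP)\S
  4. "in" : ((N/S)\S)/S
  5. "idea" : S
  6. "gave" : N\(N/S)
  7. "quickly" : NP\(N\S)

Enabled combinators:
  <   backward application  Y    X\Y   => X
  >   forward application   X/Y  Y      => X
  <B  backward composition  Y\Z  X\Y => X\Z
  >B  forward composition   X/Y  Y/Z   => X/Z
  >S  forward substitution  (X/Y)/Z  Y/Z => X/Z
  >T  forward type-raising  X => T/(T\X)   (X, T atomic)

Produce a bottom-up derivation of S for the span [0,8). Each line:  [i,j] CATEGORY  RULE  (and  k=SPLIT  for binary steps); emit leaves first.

[0,8] S   >
  [0,4] S/NP   <
    [0,3] S   <
      [0,1] "no" : S\PP
      [1,3] S\(S\PP)   >
        [1,2] "often" : (S\(S\PP))/N
        [2,3] "with" : N
    [3,4] "a" : (S/NP)\S
  [4,8] NP   <
    [4,7] N\S   <B
      [4,6] (N/S)\S   >
        [4,5] "in" : ((N/S)\S)/S
        [5,6] "idea" : S
      [6,7] "gave" : N\(N/S)
    [7,8] "quickly" : NP\(N\S)

[0,1] S\PP  lex  "no"
[1,2] (S\(S\PP))/N  lex  "often"
[2,3] N  lex  "with"
[1,3] S\(S\PP)  >  k=2
[0,3] S  <  k=1
[3,4] (S/NP)\S  lex  "a"
[0,4] S/NP  <  k=3
[4,5] ((N/S)\S)/S  lex  "in"
[5,6] S  lex  "idea"
[4,6] (N/S)\S  >  k=5
[6,7] N\(N/S)  lex  "gave"
[4,7] N\S  <B  k=6
[7,8] NP\(N\S)  lex  "quickly"
[4,8] NP  <  k=7
[0,8] S  >  k=4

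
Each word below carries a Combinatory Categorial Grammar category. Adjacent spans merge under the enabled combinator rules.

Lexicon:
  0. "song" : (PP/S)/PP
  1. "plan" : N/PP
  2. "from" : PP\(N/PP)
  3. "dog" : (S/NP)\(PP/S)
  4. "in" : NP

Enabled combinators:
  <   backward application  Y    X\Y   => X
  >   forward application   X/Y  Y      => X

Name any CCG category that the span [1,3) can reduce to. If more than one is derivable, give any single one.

PP

[0,5] S   >
  [0,4] S/NP   <
    [0,3] PP/S   >
      [0,1] "song" : (PP/S)/PP
      [1,3] PP   <
        [1,2] "plan" : N/PP
        [2,3] "from" : PP\(N/PP)
    [3,4] "dog" : (S/NP)\(PP/S)
  [4,5] "in" : NP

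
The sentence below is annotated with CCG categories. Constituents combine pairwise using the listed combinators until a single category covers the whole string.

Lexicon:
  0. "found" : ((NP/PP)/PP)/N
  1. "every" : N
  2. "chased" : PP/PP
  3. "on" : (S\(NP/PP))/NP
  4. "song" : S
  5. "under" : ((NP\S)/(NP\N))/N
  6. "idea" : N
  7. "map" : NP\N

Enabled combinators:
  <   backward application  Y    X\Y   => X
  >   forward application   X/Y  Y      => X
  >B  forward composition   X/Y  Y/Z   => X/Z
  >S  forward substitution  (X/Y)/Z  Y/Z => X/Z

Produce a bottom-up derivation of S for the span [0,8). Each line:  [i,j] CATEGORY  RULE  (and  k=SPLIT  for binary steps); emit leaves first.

[0,1] ((NP/PP)/PP)/N  lex  "found"
[1,2] N  lex  "every"
[0,2] (NP/PP)/PP  >  k=1
[2,3] PP/PP  lex  "chased"
[0,3] NP/PP  >S  k=2
[3,4] (S\(NP/PP))/NP  lex  "on"
[4,5] S  lex  "song"
[5,6] ((NP\S)/(NP\N))/N  lex  "under"
[6,7] N  lex  "idea"
[5,7] (NP\S)/(NP\N)  >  k=6
[7,8] NP\N  lex  "map"
[5,8] NP\S  >  k=7
[4,8] NP  <  k=5
[3,8] S\(NP/PP)  >  k=4
[0,8] S  <  k=3

[0,8] S   <
  [0,3] NP/PP   >S
    [0,2] (NP/PP)/PP   >
      [0,1] "found" : ((NP/PP)/PP)/N
      [1,2] "every" : N
    [2,3] "chased" : PP/PP
  [3,8] S\(NP/PP)   >
    [3,4] "on" : (S\(NP/PP))/NP
    [4,8] NP   <
      [4,5] "song" : S
      [5,8] NP\S   >
        [5,7] (NP\S)/(NP\N)   >
          [5,6] "under" : ((NP\S)/(NP\N))/N
          [6,7] "idea" : N
        [7,8] "map" : NP\N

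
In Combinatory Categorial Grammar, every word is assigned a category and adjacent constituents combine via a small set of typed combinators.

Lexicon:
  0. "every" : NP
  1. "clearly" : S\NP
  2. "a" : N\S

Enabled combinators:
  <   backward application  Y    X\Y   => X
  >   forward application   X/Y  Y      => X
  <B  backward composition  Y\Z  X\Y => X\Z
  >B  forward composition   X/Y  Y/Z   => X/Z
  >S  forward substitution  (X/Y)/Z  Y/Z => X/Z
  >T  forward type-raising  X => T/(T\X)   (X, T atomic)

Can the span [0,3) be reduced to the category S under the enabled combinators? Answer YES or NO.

NP S\NP N\S
CKY chart[0,3] = {N, N/(N\N), NP/(NP\N), PP/(PP\N), S/(S\N)}; S ∉ chart

NO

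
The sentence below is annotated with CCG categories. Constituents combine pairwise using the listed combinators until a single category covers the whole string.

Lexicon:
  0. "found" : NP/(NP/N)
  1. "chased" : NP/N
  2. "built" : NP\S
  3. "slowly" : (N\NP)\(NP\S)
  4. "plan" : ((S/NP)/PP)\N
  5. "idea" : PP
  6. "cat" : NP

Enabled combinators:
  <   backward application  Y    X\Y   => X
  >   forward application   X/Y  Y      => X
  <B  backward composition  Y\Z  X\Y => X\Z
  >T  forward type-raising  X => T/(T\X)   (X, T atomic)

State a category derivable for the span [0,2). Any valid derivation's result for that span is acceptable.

[0,7] S   >
  [0,6] S/NP   >
    [0,5] (S/NP)/PP   <
      [0,4] N   <
        [0,2] NP   >
          [0,1] "found" : NP/(NP/N)
          [1,2] "chased" : NP/N
        [2,4] N\NP   <
          [2,3] "built" : NP\S
          [3,4] "slowly" : (N\NP)\(NP\S)
      [4,5] "plan" : ((S/NP)/PP)\N
    [5,6] "idea" : PP
  [6,7] "cat" : NP

NP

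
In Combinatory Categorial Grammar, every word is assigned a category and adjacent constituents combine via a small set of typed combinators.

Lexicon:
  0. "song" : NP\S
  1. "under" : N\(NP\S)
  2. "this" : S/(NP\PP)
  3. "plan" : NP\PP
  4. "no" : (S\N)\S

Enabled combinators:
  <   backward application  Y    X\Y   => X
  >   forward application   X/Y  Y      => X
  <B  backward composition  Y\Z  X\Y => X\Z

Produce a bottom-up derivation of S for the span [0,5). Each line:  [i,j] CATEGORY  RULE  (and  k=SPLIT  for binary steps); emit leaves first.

[0,5] S   <
  [0,2] N   <
    [0,1] "song" : NP\S
    [1,2] "under" : N\(NP\S)
  [2,5] S\N   <
    [2,4] S   >
      [2,3] "this" : S/(NP\PP)
      [3,4] "plan" : NP\PP
    [4,5] "no" : (S\N)\S

[0,1] NP\S  lex  "song"
[1,2] N\(NP\S)  lex  "under"
[0,2] N  <  k=1
[2,3] S/(NP\PP)  lex  "this"
[3,4] NP\PP  lex  "plan"
[2,4] S  >  k=3
[4,5] (S\N)\S  lex  "no"
[2,5] S\N  <  k=4
[0,5] S  <  k=2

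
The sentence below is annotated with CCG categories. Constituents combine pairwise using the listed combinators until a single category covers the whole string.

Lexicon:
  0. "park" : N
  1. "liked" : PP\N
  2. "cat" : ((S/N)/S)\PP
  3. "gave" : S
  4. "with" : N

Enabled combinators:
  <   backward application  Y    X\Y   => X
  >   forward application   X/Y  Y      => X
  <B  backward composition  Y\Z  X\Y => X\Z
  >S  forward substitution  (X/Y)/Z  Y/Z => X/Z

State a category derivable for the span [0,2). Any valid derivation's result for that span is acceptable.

[0,5] S   >
  [0,4] S/N   >
    [0,3] (S/N)/S   <
      [0,2] PP   <
        [0,1] "park" : N
        [1,2] "liked" : PP\N
      [2,3] "cat" : ((S/N)/S)\PP
    [3,4] "gave" : S
  [4,5] "with" : N

PP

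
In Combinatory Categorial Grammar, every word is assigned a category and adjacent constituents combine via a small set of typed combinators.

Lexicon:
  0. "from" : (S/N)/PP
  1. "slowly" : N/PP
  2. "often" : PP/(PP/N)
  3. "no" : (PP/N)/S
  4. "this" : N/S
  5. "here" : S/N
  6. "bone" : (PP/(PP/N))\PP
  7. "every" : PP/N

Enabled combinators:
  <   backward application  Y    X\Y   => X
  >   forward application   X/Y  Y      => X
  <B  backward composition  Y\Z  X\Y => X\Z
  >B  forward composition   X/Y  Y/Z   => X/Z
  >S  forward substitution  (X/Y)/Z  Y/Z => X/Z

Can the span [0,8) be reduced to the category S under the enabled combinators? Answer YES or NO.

YES

[0,8] S   >
  [0,2] S/PP   >S
    [0,1] "from" : (S/N)/PP
    [1,2] "slowly" : N/PP
  [2,8] PP   >
    [2,7] PP/(PP/N)   <
      [2,6] PP   >
        [2,3] "often" : PP/(PP/N)
        [3,6] PP/N   >B
          [3,5] PP/S   >S
            [3,4] "no" : (PP/N)/S
            [4,5] "this" : N/S
          [5,6] "here" : S/N
      [6,7] "bone" : (PP/(PP/N))\PP
    [7,8] "every" : PP/N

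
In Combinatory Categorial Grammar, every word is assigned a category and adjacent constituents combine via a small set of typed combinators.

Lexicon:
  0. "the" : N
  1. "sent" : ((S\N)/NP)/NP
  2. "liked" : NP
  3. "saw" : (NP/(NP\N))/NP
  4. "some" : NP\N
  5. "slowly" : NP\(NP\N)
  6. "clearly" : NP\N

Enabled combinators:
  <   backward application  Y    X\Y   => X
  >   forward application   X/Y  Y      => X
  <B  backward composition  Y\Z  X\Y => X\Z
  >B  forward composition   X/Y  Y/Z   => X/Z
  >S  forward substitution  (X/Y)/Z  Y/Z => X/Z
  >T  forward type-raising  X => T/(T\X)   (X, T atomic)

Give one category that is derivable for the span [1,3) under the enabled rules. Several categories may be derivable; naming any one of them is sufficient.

[0,7] S   >
  [0,1] S/(S\N)   >T
    [0,1] "the" : N
  [1,7] S\N   >
    [1,3] (S\N)/NP   >
      [1,2] "sent" : ((S\N)/NP)/NP
      [2,3] "liked" : NP
    [3,7] NP   >
      [3,6] NP/(NP\N)   >
        [3,4] "saw" : (NP/(NP\N))/NP
        [4,6] NP   <
          [4,5] "some" : NP\N
          [5,6] "slowly" : NP\(NP\N)
      [6,7] "clearly" : NP\N

(S\N)/NP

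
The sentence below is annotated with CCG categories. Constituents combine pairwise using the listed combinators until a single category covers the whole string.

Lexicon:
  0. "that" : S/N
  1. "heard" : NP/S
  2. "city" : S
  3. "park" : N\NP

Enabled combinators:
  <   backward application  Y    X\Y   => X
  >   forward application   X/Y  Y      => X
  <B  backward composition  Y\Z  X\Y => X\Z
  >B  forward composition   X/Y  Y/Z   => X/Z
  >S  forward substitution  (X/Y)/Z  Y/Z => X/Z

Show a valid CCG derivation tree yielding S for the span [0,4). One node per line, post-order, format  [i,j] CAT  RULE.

[0,4] S   >
  [0,1] "that" : S/N
  [1,4] N   <
    [1,3] NP   >
      [1,2] "heard" : NP/S
      [2,3] "city" : S
    [3,4] "park" : N\NP

[0,1] S/N  lex  "that"
[1,2] NP/S  lex  "heard"
[2,3] S  lex  "city"
[1,3] NP  >  k=2
[3,4] N\NP  lex  "park"
[1,4] N  <  k=3
[0,4] S  >  k=1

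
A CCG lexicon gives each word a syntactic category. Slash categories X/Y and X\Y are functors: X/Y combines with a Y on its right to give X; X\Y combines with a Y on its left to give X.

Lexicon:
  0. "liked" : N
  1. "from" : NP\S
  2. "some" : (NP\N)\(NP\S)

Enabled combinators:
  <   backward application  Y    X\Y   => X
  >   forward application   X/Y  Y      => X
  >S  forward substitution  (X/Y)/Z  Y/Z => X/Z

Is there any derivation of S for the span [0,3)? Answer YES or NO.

N NP\S (NP\N)\(NP\S)
CKY chart[0,3] = {NP}; S ∉ chart

NO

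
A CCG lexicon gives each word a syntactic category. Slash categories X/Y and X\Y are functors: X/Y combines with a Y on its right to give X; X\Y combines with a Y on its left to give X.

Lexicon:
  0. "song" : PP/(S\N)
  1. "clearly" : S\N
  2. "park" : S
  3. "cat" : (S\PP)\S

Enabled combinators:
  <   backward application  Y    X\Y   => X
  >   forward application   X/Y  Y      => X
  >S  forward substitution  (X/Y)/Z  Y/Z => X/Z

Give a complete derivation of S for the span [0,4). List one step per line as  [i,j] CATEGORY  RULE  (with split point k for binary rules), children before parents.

[0,4] S   <
  [0,2] PP   >
    [0,1] "song" : PP/(S\N)
    [1,2] "clearly" : S\N
  [2,4] S\PP   <
    [2,3] "park" : S
    [3,4] "cat" : (S\PP)\S

[0,1] PP/(S\N)  lex  "song"
[1,2] S\N  lex  "clearly"
[0,2] PP  >  k=1
[2,3] S  lex  "park"
[3,4] (S\PP)\S  lex  "cat"
[2,4] S\PP  <  k=3
[0,4] S  <  k=2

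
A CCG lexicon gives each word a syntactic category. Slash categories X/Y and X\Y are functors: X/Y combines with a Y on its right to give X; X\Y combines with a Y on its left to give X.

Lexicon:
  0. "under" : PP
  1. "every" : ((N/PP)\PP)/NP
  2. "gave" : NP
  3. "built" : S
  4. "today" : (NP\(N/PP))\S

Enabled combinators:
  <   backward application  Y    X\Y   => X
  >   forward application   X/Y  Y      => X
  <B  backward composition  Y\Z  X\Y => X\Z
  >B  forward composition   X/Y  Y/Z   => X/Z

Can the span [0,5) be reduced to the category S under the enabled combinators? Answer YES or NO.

PP ((N/PP)\PP)/NP NP S (NP\(N/PP))\S
CKY chart[0,5] = {NP}; S ∉ chart

NO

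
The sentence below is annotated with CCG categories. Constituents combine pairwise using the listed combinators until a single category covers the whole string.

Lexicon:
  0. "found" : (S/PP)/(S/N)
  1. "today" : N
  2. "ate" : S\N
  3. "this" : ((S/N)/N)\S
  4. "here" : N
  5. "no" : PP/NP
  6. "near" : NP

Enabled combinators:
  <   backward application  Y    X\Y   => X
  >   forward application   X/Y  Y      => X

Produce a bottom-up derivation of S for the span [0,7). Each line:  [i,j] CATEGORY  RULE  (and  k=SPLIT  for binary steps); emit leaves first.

[0,1] (S/PP)/(S/N)  lex  "found"
[1,2] N  lex  "today"
[2,3] S\N  lex  "ate"
[1,3] S  <  k=2
[3,4] ((S/N)/N)\S  lex  "this"
[1,4] (S/N)/N  <  k=3
[4,5] N  lex  "here"
[1,5] S/N  >  k=4
[0,5] S/PP  >  k=1
[5,6] PP/NP  lex  "no"
[6,7] NP  lex  "near"
[5,7] PP  >  k=6
[0,7] S  >  k=5

[0,7] S   >
  [0,5] S/PP   >
    [0,1] "found" : (S/PP)/(S/N)
    [1,5] S/N   >
      [1,4] (S/N)/N   <
        [1,3] S   <
          [1,2] "today" : N
          [2,3] "ate" : S\N
        [3,4] "this" : ((S/N)/N)\S
      [4,5] "here" : N
  [5,7] PP   >
    [5,6] "no" : PP/NP
    [6,7] "near" : NP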